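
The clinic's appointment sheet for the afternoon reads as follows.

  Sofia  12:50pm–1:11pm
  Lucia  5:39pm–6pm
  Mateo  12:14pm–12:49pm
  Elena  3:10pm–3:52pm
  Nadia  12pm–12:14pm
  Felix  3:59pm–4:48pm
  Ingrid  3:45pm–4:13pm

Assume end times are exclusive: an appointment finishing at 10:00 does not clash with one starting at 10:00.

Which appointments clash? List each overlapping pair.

Sorted by start: Nadia, Mateo, Sofia, Elena, Ingrid, Felix, Lucia.
Mateo starts exactly when Nadia ends (back-to-back, no overlap), so nothing later overlaps Nadia either.
Sofia starts after Mateo ends, so nothing later overlaps Mateo either.
Elena starts after Sofia ends, so nothing later overlaps Sofia either.
Ingrid starts before Elena ends → Elena and Ingrid overlap.
Felix starts after Elena ends, so nothing later overlaps Elena either.
Felix starts before Ingrid ends → Ingrid and Felix overlap.
Lucia starts after Ingrid ends.
Lucia starts after Felix ends.

Elena & Ingrid, Felix & Ingrid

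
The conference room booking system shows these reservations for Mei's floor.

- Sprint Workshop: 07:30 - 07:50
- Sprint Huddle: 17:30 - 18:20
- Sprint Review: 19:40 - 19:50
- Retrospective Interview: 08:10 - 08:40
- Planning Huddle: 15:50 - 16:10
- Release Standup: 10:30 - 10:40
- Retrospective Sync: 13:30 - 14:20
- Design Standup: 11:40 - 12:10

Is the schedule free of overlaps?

Sorted by start: Sprint Workshop, Retrospective Interview, Release Standup, Design Standup, Retrospective Sync, Planning Huddle, Sprint Huddle, Sprint Review.
Retrospective Interview starts after Sprint Workshop ends; Sprint Workshop is clear from here.
Release Standup starts after Retrospective Interview ends; Retrospective Interview is clear from here.
Design Standup starts after Release Standup ends; Release Standup is clear from here.
Retrospective Sync starts after Design Standup ends; Design Standup is clear from here.
Planning Huddle starts after Retrospective Sync ends; Retrospective Sync is clear from here.
Sprint Huddle starts after Planning Huddle ends; Planning Huddle is clear from here.
Sprint Review starts after Sprint Huddle ends.
Every pair is clear; the schedule has no overlaps.

Yes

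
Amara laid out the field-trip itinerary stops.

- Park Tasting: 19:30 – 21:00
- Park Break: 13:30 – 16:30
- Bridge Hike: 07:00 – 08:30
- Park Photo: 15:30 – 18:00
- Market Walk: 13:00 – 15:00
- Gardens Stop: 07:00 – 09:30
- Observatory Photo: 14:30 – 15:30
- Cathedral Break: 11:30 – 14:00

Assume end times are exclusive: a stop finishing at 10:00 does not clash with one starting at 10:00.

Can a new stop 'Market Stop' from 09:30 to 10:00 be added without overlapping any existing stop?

Bridge Hike: ends 08:30 at or before Market Stop starts 09:30 → clear.
Gardens Stop: ends 09:30 at or before Market Stop starts 09:30 → clear.
Cathedral Break: starts 11:30 at or after Market Stop ends 10:00 → clear.
Market Walk: starts 13:00 at or after Market Stop ends 10:00 → clear.
Park Break: starts 13:30 at or after Market Stop ends 10:00 → clear.
Observatory Photo: starts 14:30 at or after Market Stop ends 10:00 → clear.
Park Photo: starts 15:30 at or after Market Stop ends 10:00 → clear.
Park Tasting: starts 19:30 at or after Market Stop ends 10:00 → clear.

Yes — the slot is free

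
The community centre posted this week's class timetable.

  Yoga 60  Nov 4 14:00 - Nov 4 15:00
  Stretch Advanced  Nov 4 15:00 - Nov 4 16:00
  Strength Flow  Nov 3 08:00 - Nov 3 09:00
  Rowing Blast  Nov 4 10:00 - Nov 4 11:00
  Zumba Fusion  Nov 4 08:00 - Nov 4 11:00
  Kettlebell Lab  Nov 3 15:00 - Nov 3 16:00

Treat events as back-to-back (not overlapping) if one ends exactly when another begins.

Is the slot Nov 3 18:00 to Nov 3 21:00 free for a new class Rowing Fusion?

Yes — the slot is free

Strength Flow: ends Nov 3 09:00 at or before Rowing Fusion starts Nov 3 18:00 → clear.
Kettlebell Lab: ends Nov 3 16:00 at or before Rowing Fusion starts Nov 3 18:00 → clear.
Zumba Fusion: starts Nov 4 08:00 at or after Rowing Fusion ends Nov 3 21:00 → clear.
Rowing Blast: starts Nov 4 10:00 at or after Rowing Fusion ends Nov 3 21:00 → clear.
Yoga 60: starts Nov 4 14:00 at or after Rowing Fusion ends Nov 3 21:00 → clear.
Stretch Advanced: starts Nov 4 15:00 at or after Rowing Fusion ends Nov 3 21:00 → clear.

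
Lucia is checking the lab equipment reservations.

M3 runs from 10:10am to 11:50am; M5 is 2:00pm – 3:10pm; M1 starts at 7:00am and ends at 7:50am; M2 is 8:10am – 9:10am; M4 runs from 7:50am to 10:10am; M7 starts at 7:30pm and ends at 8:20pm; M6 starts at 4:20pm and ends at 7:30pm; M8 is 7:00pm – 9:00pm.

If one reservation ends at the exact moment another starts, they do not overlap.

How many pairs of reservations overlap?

3

Sorted by start: M1, M4, M2, M3, M5, M6, M8, M7.
M4 starts exactly when M1 ends (back-to-back, no overlap) — done with M1.
M2 starts before M4 ends → M4 and M2 overlap.
M3 starts exactly when M4 ends (back-to-back, no overlap) — done with M4.
M3 starts after M2 ends — done with M2.
M5 starts after M3 ends — done with M3.
M6 starts after M5 ends — done with M5.
M8 starts before M6 ends → M6 and M8 overlap.
M7 starts exactly when M6 ends (back-to-back, no overlap).
M7 starts before M8 ends → M8 and M7 overlap.
Overlapping pairs: M2 & M4, M6 & M8, M7 & M8 — 3 in total.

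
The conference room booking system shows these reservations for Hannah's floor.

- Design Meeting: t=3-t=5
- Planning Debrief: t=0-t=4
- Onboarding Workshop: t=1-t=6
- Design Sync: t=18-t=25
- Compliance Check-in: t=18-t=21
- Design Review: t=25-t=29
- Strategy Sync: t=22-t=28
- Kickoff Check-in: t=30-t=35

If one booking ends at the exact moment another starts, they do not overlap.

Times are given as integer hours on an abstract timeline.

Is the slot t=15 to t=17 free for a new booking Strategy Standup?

Planning Debrief: ends t=4 at or before Strategy Standup starts t=15 → clear.
Onboarding Workshop: ends t=6 at or before Strategy Standup starts t=15 → clear.
Design Meeting: ends t=5 at or before Strategy Standup starts t=15 → clear.
Design Sync: starts t=18 at or after Strategy Standup ends t=17 → clear.
Compliance Check-in: starts t=18 at or after Strategy Standup ends t=17 → clear.
Strategy Sync: starts t=22 at or after Strategy Standup ends t=17 → clear.
Design Review: starts t=25 at or after Strategy Standup ends t=17 → clear.
Kickoff Check-in: starts t=30 at or after Strategy Standup ends t=17 → clear.

Yes — the slot is free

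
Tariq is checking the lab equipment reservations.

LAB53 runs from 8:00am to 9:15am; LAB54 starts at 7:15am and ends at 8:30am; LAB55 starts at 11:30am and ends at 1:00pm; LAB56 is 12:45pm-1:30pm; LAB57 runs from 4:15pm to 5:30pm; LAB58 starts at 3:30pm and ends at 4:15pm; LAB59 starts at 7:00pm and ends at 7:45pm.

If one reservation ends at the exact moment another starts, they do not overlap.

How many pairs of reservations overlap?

2

Sorted by start: LAB54, LAB53, LAB55, LAB56, LAB58, LAB57, LAB59.
LAB53 starts before LAB54 ends → LAB54 and LAB53 overlap.
LAB55 starts after LAB54 ends; LAB54 is clear from here.
LAB55 starts after LAB53 ends; LAB53 is clear from here.
LAB56 starts before LAB55 ends → LAB55 and LAB56 overlap.
LAB58 starts after LAB55 ends; LAB55 is clear from here.
LAB58 starts after LAB56 ends; LAB56 is clear from here.
LAB57 starts exactly when LAB58 ends (back-to-back, no overlap); LAB58 is clear from here.
LAB59 starts after LAB57 ends.
Overlapping pairs: LAB53 & LAB54, LAB55 & LAB56 — 2 in total.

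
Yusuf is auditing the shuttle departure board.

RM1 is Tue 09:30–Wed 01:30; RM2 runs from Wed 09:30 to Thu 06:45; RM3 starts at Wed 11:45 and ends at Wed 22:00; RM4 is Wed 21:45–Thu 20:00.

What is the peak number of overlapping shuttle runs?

Sweep the timeline, counting +1 at each start and −1 at each end (ends before starts at a tie):
Tue 09:30 start RM1 → 1
Wed 01:30 end RM1 → 0
Wed 09:30 start RM2 → 1
Wed 11:45 start RM3 → 2
Wed 21:45 start RM4 → 3
Wed 22:00 end RM3 → 2
Thu 06:45 end RM2 → 1
Thu 20:00 end RM4 → 0
Peak is 3, at Wed 21:45 (RM2, RM3, RM4).

3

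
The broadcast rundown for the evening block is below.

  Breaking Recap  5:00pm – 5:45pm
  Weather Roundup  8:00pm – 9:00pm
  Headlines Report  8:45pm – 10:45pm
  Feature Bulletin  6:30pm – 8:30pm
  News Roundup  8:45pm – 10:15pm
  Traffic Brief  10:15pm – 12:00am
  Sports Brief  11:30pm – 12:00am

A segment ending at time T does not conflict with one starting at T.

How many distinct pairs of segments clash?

Two intervals overlap when each starts before the other ends.
Sorted by start: Breaking Recap, Feature Bulletin, Weather Roundup, Headlines Report, News Roundup, Traffic Brief, Sports Brief.
Feature Bulletin starts after Breaking Recap ends, so nothing later overlaps Breaking Recap either.
Weather Roundup starts before Feature Bulletin ends → Feature Bulletin and Weather Roundup overlap.
Headlines Report starts after Feature Bulletin ends, so nothing later overlaps Feature Bulletin either.
Headlines Report starts before Weather Roundup ends → Weather Roundup and Headlines Report overlap.
News Roundup starts before Weather Roundup ends → Weather Roundup and News Roundup overlap.
Traffic Brief starts after Weather Roundup ends, so nothing later overlaps Weather Roundup either.
News Roundup starts before Headlines Report ends → Headlines Report and News Roundup overlap.
Traffic Brief starts before Headlines Report ends → Headlines Report and Traffic Brief overlap.
Sports Brief starts after Headlines Report ends.
Traffic Brief starts exactly when News Roundup ends (back-to-back, no overlap), so nothing later overlaps News Roundup either.
Sports Brief starts before Traffic Brief ends → Traffic Brief and Sports Brief overlap.
Overlapping pairs: Feature Bulletin & Weather Roundup, Headlines Report & News Roundup, Headlines Report & Traffic Brief, Headlines Report & Weather Roundup, News Roundup & Weather Roundup, Sports Brief & Traffic Brief — 6 in total.

6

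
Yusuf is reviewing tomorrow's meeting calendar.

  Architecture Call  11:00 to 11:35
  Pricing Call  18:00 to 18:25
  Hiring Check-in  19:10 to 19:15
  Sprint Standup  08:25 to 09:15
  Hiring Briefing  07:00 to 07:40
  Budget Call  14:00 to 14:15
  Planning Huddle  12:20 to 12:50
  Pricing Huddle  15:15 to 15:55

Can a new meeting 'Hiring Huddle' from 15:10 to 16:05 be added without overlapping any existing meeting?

No — it overlaps Pricing Huddle

Hiring Briefing: ends 07:40 at or before Hiring Huddle starts 15:10 → clear.
Sprint Standup: ends 09:15 at or before Hiring Huddle starts 15:10 → clear.
Architecture Call: ends 11:35 at or before Hiring Huddle starts 15:10 → clear.
Planning Huddle: ends 12:50 at or before Hiring Huddle starts 15:10 → clear.
Budget Call: ends 14:15 at or before Hiring Huddle starts 15:10 → clear.
Pricing Huddle: starts 15:15 before Hiring Huddle ends 16:05, and ends 15:55 after Hiring Huddle starts 15:10 → overlap.
Pricing Call: starts 18:00 at or after Hiring Huddle ends 16:05 → clear.
Hiring Check-in: starts 19:10 at or after Hiring Huddle ends 16:05 → clear.
Hiring Huddle overlaps Pricing Huddle.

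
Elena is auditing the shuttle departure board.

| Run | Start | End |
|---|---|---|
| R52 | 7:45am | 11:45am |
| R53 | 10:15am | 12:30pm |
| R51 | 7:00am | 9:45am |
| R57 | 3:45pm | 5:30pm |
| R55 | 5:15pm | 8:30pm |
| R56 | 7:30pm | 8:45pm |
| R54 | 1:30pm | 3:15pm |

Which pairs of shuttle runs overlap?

Two intervals overlap when each starts before the other ends.
Sorted by start: R51, R52, R53, R54, R57, R55, R56.
R52 starts before R51 ends → R51 and R52 overlap.
R53 starts after R51 ends; R51 is clear from here.
R53 starts before R52 ends → R52 and R53 overlap.
R54 starts after R52 ends; R52 is clear from here.
R54 starts after R53 ends; R53 is clear from here.
R57 starts after R54 ends; R54 is clear from here.
R55 starts before R57 ends → R57 and R55 overlap.
R56 starts after R57 ends.
R56 starts before R55 ends → R55 and R56 overlap.

R51 & R52, R52 & R53, R55 & R56, R55 & R57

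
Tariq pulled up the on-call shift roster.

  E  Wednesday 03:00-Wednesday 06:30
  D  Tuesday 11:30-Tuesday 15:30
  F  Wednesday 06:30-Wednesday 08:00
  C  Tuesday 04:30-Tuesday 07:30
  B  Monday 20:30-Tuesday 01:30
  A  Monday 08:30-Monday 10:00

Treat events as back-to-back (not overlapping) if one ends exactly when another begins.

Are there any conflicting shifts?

No

Sorted by start: A, B, C, D, E, F.
B starts after A ends, so A has no further overlaps.
C starts after B ends, so B has no further overlaps.
D starts after C ends, so C has no further overlaps.
E starts after D ends, so D has no further overlaps.
F starts exactly when E ends (back-to-back, no overlap).
Every pair is clear; the schedule has no overlaps.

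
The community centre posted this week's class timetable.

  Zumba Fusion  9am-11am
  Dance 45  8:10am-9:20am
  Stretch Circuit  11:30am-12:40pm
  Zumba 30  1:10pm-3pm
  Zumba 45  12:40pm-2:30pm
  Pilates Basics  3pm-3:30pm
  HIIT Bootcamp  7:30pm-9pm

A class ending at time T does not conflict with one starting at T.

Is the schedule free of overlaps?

Sorted by start: Dance 45, Zumba Fusion, Stretch Circuit, Zumba 45, Zumba 30, Pilates Basics, HIIT Bootcamp.
Zumba Fusion starts before Dance 45 ends → Dance 45 and Zumba Fusion overlap.
That's a conflict, so the schedule is not conflict-free.

No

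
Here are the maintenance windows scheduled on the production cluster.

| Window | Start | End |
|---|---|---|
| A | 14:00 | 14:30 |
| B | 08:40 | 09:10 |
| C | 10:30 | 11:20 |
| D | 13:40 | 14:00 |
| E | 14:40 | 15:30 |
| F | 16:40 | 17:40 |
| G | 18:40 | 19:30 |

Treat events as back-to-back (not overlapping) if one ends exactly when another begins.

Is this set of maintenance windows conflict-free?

Two intervals overlap when each starts before the other ends.
Sorted by start: B, C, D, A, E, F, G.
C starts after B ends — done with B.
D starts after C ends — done with C.
A starts exactly when D ends (back-to-back, no overlap) — done with D.
E starts after A ends — done with A.
F starts after E ends — done with E.
G starts after F ends.
Every pair is clear; the schedule has no overlaps.

Yes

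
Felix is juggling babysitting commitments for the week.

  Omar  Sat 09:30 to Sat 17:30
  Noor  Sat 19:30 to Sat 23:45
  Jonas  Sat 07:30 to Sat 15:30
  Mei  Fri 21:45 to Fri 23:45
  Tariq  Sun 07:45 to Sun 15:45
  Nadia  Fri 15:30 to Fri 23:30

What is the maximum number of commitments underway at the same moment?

2

Walk through starts and ends in time order (an end at T is processed before a start at T):
Fri 15:30 start Nadia → 1
Fri 21:45 start Mei → 2
Fri 23:30 end Nadia → 1
Fri 23:45 end Mei → 0
Sat 07:30 start Jonas → 1
Sat 09:30 start Omar → 2
Sat 15:30 end Jonas → 1
Sat 17:30 end Omar → 0
Sat 19:30 start Noor → 1
Sat 23:45 end Noor → 0
Sun 07:45 start Tariq → 1
Sun 15:45 end Tariq → 0
Peak is 2, at Fri 21:45 (Mei, Nadia).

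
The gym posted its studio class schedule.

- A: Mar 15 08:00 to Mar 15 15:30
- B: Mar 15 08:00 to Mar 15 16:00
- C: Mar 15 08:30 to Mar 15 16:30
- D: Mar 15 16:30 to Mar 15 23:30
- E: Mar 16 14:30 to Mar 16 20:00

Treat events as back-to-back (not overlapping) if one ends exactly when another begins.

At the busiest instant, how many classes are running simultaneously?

Sort all start/end points and keep a running count:
Mar 15 08:00 start A → 1
Mar 15 08:00 start B → 2
Mar 15 08:30 start C → 3
Mar 15 15:30 end A → 2
Mar 15 16:00 end B → 1
Mar 15 16:30 end C → 0
Mar 15 16:30 start D → 1
Mar 15 23:30 end D → 0
Mar 16 14:30 start E → 1
Mar 16 20:00 end E → 0
Peak is 3, at Mar 15 08:30 (A, B, C).

3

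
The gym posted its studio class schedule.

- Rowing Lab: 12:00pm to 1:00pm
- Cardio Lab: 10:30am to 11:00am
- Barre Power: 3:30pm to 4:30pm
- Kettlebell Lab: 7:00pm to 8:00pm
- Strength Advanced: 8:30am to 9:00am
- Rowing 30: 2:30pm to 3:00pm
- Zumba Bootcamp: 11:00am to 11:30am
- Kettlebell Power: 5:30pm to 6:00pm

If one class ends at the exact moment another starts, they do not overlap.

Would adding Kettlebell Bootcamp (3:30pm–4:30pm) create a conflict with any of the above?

Strength Advanced: ends 9:00am at or before Kettlebell Bootcamp starts 3:30pm → clear.
Cardio Lab: ends 11:00am at or before Kettlebell Bootcamp starts 3:30pm → clear.
Zumba Bootcamp: ends 11:30am at or before Kettlebell Bootcamp starts 3:30pm → clear.
Rowing Lab: ends 1:00pm at or before Kettlebell Bootcamp starts 3:30pm → clear.
Rowing 30: ends 3:00pm at or before Kettlebell Bootcamp starts 3:30pm → clear.
Barre Power: starts 3:30pm before Kettlebell Bootcamp ends 4:30pm, and ends 4:30pm after Kettlebell Bootcamp starts 3:30pm → overlap.
Kettlebell Power: starts 5:30pm at or after Kettlebell Bootcamp ends 4:30pm → clear.
Kettlebell Lab: starts 7:00pm at or after Kettlebell Bootcamp ends 4:30pm → clear.
Kettlebell Bootcamp overlaps Barre Power.

Yes — it overlaps Barre Power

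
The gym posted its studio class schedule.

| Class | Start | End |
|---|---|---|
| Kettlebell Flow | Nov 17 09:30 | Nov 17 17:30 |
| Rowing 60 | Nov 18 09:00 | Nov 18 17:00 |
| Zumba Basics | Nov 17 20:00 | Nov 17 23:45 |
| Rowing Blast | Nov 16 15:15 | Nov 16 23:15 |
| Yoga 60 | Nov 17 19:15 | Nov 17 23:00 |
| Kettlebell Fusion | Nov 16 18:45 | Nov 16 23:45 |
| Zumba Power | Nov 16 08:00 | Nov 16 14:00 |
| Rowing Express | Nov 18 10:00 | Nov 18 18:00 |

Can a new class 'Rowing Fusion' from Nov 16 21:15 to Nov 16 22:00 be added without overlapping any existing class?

No — it overlaps Kettlebell Fusion, Rowing Blast

Zumba Power: ends Nov 16 14:00 at or before Rowing Fusion starts Nov 16 21:15 → clear.
Rowing Blast: starts Nov 16 15:15 before Rowing Fusion ends Nov 16 22:00, and ends Nov 16 23:15 after Rowing Fusion starts Nov 16 21:15 → overlap.
Kettlebell Fusion: starts Nov 16 18:45 before Rowing Fusion ends Nov 16 22:00, and ends Nov 16 23:45 after Rowing Fusion starts Nov 16 21:15 → overlap.
Kettlebell Flow: starts Nov 17 09:30 at or after Rowing Fusion ends Nov 16 22:00 → clear.
Yoga 60: starts Nov 17 19:15 at or after Rowing Fusion ends Nov 16 22:00 → clear.
Zumba Basics: starts Nov 17 20:00 at or after Rowing Fusion ends Nov 16 22:00 → clear.
Rowing 60: starts Nov 18 09:00 at or after Rowing Fusion ends Nov 16 22:00 → clear.
Rowing Express: starts Nov 18 10:00 at or after Rowing Fusion ends Nov 16 22:00 → clear.
Rowing Fusion overlaps Rowing Blast, Kettlebell Fusion.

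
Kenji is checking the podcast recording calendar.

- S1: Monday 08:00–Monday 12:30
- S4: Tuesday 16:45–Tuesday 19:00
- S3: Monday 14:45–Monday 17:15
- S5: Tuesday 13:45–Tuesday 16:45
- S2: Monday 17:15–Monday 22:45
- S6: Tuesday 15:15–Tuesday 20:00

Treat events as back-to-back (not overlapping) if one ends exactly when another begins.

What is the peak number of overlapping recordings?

2

Walk through starts and ends in time order (an end at T is processed before a start at T):
Monday 08:00 start S1 → 1
Monday 12:30 end S1 → 0
Monday 14:45 start S3 → 1
Monday 17:15 end S3 → 0
Monday 17:15 start S2 → 1
Monday 22:45 end S2 → 0
Tuesday 13:45 start S5 → 1
Tuesday 15:15 start S6 → 2
Tuesday 16:45 end S5 → 1
Tuesday 16:45 start S4 → 2
Tuesday 19:00 end S4 → 1
Tuesday 20:00 end S6 → 0
Peak is 2, at Tuesday 15:15 (S5, S6).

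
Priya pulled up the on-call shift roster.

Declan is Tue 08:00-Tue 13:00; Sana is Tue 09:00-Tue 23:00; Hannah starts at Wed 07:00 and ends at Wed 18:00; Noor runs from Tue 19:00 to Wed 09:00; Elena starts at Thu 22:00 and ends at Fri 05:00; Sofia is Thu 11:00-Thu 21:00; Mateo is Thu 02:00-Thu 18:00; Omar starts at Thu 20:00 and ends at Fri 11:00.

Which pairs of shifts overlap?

Sorted by start: Declan, Sana, Noor, Hannah, Mateo, Sofia, Omar, Elena.
Sana starts before Declan ends → Declan and Sana overlap.
Noor starts after Declan ends, so nothing later overlaps Declan either.
Noor starts before Sana ends → Sana and Noor overlap.
Hannah starts after Sana ends, so nothing later overlaps Sana either.
Hannah starts before Noor ends → Noor and Hannah overlap.
Mateo starts after Noor ends, so nothing later overlaps Noor either.
Mateo starts after Hannah ends, so nothing later overlaps Hannah either.
Sofia starts before Mateo ends → Mateo and Sofia overlap.
Omar starts after Mateo ends, so nothing later overlaps Mateo either.
Omar starts before Sofia ends → Sofia and Omar overlap.
Elena starts after Sofia ends.
Elena starts before Omar ends → Omar and Elena overlap.

Declan & Sana, Elena & Omar, Hannah & Noor, Mateo & Sofia, Noor & Sana, Omar & Sofia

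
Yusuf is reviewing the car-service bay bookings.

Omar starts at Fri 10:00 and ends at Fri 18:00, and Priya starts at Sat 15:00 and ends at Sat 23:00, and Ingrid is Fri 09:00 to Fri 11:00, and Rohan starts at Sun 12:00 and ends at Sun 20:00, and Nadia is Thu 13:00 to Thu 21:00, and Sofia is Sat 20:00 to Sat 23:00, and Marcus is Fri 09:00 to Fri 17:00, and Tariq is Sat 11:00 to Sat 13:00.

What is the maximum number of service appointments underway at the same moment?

3

Sort all start/end points and keep a running count:
Thu 13:00 start Nadia → 1
Thu 21:00 end Nadia → 0
Fri 09:00 start Ingrid → 1
Fri 09:00 start Marcus → 2
Fri 10:00 start Omar → 3
Fri 11:00 end Ingrid → 2
Fri 17:00 end Marcus → 1
Fri 18:00 end Omar → 0
Sat 11:00 start Tariq → 1
Sat 13:00 end Tariq → 0
Sat 15:00 start Priya → 1
Sat 20:00 start Sofia → 2
Sat 23:00 end Priya → 1
Sat 23:00 end Sofia → 0
Sun 12:00 start Rohan → 1
Sun 20:00 end Rohan → 0
Peak is 3, at Fri 10:00 (Ingrid, Marcus, Omar).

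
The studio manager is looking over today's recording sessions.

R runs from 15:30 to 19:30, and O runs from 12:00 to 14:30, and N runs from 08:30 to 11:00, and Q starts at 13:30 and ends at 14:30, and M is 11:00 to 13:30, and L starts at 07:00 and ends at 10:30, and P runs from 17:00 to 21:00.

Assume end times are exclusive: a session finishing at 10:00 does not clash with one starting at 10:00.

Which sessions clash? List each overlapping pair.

L & N, M & O, O & Q, P & R

Sorted by start: L, N, M, O, Q, R, P.
N starts before L ends → L and N overlap.
M starts after L ends, so nothing later overlaps L either.
M starts exactly when N ends (back-to-back, no overlap), so nothing later overlaps N either.
O starts before M ends → M and O overlap.
Q starts exactly when M ends (back-to-back, no overlap), so nothing later overlaps M either.
Q starts before O ends → O and Q overlap.
R starts after O ends, so nothing later overlaps O either.
R starts after Q ends, so nothing later overlaps Q either.
P starts before R ends → R and P overlap.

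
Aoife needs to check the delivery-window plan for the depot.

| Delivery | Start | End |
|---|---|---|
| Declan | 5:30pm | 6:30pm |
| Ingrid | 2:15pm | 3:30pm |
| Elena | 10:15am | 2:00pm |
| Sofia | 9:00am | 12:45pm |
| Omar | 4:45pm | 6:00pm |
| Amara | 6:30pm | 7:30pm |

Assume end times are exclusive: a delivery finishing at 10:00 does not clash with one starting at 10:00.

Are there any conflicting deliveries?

Yes

Sorted by start: Sofia, Elena, Ingrid, Omar, Declan, Amara.
Elena starts before Sofia ends → Sofia and Elena overlap.
That's a conflict, so the schedule is not conflict-free.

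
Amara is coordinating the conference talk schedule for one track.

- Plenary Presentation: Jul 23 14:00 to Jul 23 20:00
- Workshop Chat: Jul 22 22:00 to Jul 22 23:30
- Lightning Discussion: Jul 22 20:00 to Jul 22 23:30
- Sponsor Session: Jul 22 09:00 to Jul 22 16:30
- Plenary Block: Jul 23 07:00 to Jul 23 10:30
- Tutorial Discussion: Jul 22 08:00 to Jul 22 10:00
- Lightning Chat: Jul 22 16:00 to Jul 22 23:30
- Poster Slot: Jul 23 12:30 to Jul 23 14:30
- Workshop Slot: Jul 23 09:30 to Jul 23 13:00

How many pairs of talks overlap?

Check each pair: they overlap iff neither finishes before the other starts.
Sorted by start: Tutorial Discussion, Sponsor Session, Lightning Chat, Lightning Discussion, Workshop Chat, Plenary Block, Workshop Slot, Poster Slot, Plenary Presentation.
Sponsor Session starts before Tutorial Discussion ends → Tutorial Discussion and Sponsor Session overlap.
Lightning Chat starts after Tutorial Discussion ends; Tutorial Discussion is clear from here.
Lightning Chat starts before Sponsor Session ends → Sponsor Session and Lightning Chat overlap.
Lightning Discussion starts after Sponsor Session ends; Sponsor Session is clear from here.
Lightning Discussion starts before Lightning Chat ends → Lightning Chat and Lightning Discussion overlap.
Workshop Chat starts before Lightning Chat ends → Lightning Chat and Workshop Chat overlap.
Plenary Block starts after Lightning Chat ends; Lightning Chat is clear from here.
Workshop Chat starts before Lightning Discussion ends → Lightning Discussion and Workshop Chat overlap.
Plenary Block starts after Lightning Discussion ends; Lightning Discussion is clear from here.
Plenary Block starts after Workshop Chat ends; Workshop Chat is clear from here.
Workshop Slot starts before Plenary Block ends → Plenary Block and Workshop Slot overlap.
Poster Slot starts after Plenary Block ends; Plenary Block is clear from here.
Poster Slot starts before Workshop Slot ends → Workshop Slot and Poster Slot overlap.
Plenary Presentation starts after Workshop Slot ends.
Plenary Presentation starts before Poster Slot ends → Poster Slot and Plenary Presentation overlap.
Overlapping pairs: Lightning Chat & Lightning Discussion, Lightning Chat & Sponsor Session, Lightning Chat & Workshop Chat, Lightning Discussion & Workshop Chat, Plenary Block & Workshop Slot, Plenary Presentation & Poster Slot, Poster Slot & Workshop Slot, Sponsor Session & Tutorial Discussion — 8 in total.

8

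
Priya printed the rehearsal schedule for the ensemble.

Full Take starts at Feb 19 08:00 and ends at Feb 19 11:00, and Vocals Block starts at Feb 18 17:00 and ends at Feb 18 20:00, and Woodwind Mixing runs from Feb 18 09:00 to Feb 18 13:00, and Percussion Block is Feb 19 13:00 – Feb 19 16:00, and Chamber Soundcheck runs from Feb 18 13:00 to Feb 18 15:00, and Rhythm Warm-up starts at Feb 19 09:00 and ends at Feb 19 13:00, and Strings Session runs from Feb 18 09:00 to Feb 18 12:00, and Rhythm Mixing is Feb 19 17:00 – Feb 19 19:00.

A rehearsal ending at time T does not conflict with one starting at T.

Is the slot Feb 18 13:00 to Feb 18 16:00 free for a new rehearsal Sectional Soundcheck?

Strings Session: ends Feb 18 12:00 at or before Sectional Soundcheck starts Feb 18 13:00 → clear.
Woodwind Mixing: ends Feb 18 13:00 at or before Sectional Soundcheck starts Feb 18 13:00 → clear.
Chamber Soundcheck: starts Feb 18 13:00 before Sectional Soundcheck ends Feb 18 16:00, and ends Feb 18 15:00 after Sectional Soundcheck starts Feb 18 13:00 → overlap.
Vocals Block: starts Feb 18 17:00 at or after Sectional Soundcheck ends Feb 18 16:00 → clear.
Full Take: starts Feb 19 08:00 at or after Sectional Soundcheck ends Feb 18 16:00 → clear.
Rhythm Warm-up: starts Feb 19 09:00 at or after Sectional Soundcheck ends Feb 18 16:00 → clear.
Percussion Block: starts Feb 19 13:00 at or after Sectional Soundcheck ends Feb 18 16:00 → clear.
Rhythm Mixing: starts Feb 19 17:00 at or after Sectional Soundcheck ends Feb 18 16:00 → clear.
Sectional Soundcheck overlaps Chamber Soundcheck.

No — it overlaps Chamber Soundcheck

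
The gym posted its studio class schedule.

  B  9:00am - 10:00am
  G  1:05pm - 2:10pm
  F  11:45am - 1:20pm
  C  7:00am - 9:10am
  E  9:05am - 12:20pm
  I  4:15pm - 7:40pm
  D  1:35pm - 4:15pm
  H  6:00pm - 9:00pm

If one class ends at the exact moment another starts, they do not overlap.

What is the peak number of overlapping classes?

Sweep the timeline, counting +1 at each start and −1 at each end (ends before starts at a tie):
7:00am start C → 1
9:00am start B → 2
9:05am start E → 3
9:10am end C → 2
10:00am end B → 1
11:45am start F → 2
12:20pm end E → 1
1:05pm start G → 2
1:20pm end F → 1
1:35pm start D → 2
2:10pm end G → 1
4:15pm end D → 0
4:15pm start I → 1
6:00pm start H → 2
7:40pm end I → 1
9:00pm end H → 0
Peak is 3, at 9:05am (B, C, E).

3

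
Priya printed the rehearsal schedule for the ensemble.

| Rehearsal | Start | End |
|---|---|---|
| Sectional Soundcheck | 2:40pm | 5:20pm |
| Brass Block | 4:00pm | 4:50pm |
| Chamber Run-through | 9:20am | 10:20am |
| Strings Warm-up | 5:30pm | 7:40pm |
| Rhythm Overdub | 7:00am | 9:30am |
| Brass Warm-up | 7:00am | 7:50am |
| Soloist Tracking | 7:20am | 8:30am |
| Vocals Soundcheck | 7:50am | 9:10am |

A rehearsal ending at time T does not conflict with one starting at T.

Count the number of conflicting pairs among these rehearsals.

7

Check each pair: they overlap iff neither finishes before the other starts.
Sorted by start: Brass Warm-up, Rhythm Overdub, Soloist Tracking, Vocals Soundcheck, Chamber Run-through, Sectional Soundcheck, Brass Block, Strings Warm-up.
Rhythm Overdub starts before Brass Warm-up ends → Brass Warm-up and Rhythm Overdub overlap.
Soloist Tracking starts before Brass Warm-up ends → Brass Warm-up and Soloist Tracking overlap.
Vocals Soundcheck starts exactly when Brass Warm-up ends (back-to-back, no overlap), so nothing later overlaps Brass Warm-up either.
Soloist Tracking starts before Rhythm Overdub ends → Rhythm Overdub and Soloist Tracking overlap.
Vocals Soundcheck starts before Rhythm Overdub ends → Rhythm Overdub and Vocals Soundcheck overlap.
Chamber Run-through starts before Rhythm Overdub ends → Rhythm Overdub and Chamber Run-through overlap.
Sectional Soundcheck starts after Rhythm Overdub ends, so nothing later overlaps Rhythm Overdub either.
Vocals Soundcheck starts before Soloist Tracking ends → Soloist Tracking and Vocals Soundcheck overlap.
Chamber Run-through starts after Soloist Tracking ends, so nothing later overlaps Soloist Tracking either.
Chamber Run-through starts after Vocals Soundcheck ends, so nothing later overlaps Vocals Soundcheck either.
Sectional Soundcheck starts after Chamber Run-through ends, so nothing later overlaps Chamber Run-through either.
Brass Block starts before Sectional Soundcheck ends → Sectional Soundcheck and Brass Block overlap.
Strings Warm-up starts after Sectional Soundcheck ends.
Strings Warm-up starts after Brass Block ends.
Overlapping pairs: Brass Block & Sectional Soundcheck, Brass Warm-up & Rhythm Overdub, Brass Warm-up & Soloist Tracking, Chamber Run-through & Rhythm Overdub, Rhythm Overdub & Soloist Tracking, Rhythm Overdub & Vocals Soundcheck, Soloist Tracking & Vocals Soundcheck — 7 in total.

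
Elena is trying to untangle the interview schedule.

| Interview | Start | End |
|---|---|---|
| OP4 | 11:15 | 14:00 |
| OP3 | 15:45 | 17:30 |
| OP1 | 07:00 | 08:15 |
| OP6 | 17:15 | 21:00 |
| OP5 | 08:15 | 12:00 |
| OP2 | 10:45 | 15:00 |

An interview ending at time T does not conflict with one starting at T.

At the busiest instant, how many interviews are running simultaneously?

Walk through starts and ends in time order (an end at T is processed before a start at T):
07:00 start OP1 → 1
08:15 end OP1 → 0
08:15 start OP5 → 1
10:45 start OP2 → 2
11:15 start OP4 → 3
12:00 end OP5 → 2
14:00 end OP4 → 1
15:00 end OP2 → 0
15:45 start OP3 → 1
17:15 start OP6 → 2
17:30 end OP3 → 1
21:00 end OP6 → 0
Peak is 3, at 11:15 (OP2, OP4, OP5).

3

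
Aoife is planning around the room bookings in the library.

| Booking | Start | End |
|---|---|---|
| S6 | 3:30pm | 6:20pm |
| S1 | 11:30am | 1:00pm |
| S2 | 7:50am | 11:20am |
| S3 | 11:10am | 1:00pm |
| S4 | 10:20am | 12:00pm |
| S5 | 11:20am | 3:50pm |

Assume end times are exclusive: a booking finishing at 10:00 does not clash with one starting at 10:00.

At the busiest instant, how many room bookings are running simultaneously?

4

Walk through starts and ends in time order (an end at T is processed before a start at T):
7:50am start S2 → 1
10:20am start S4 → 2
11:10am start S3 → 3
11:20am end S2 → 2
11:20am start S5 → 3
11:30am start S1 → 4
12:00pm end S4 → 3
1:00pm end S1 → 2
1:00pm end S3 → 1
3:30pm start S6 → 2
3:50pm end S5 → 1
6:20pm end S6 → 0
Peak is 4, at 11:30am (S1, S3, S4, S5).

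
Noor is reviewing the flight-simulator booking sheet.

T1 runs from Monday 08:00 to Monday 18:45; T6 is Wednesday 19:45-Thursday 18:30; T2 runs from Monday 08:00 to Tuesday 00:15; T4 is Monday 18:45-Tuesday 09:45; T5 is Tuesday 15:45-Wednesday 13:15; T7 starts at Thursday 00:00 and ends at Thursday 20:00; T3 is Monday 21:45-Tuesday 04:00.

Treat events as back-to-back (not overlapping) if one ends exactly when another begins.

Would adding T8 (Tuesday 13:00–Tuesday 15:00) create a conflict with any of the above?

T1: ends Monday 18:45 at or before T8 starts Tuesday 13:00 → clear.
T2: ends Tuesday 00:15 at or before T8 starts Tuesday 13:00 → clear.
T4: ends Tuesday 09:45 at or before T8 starts Tuesday 13:00 → clear.
T3: ends Tuesday 04:00 at or before T8 starts Tuesday 13:00 → clear.
T5: starts Tuesday 15:45 at or after T8 ends Tuesday 15:00 → clear.
T6: starts Wednesday 19:45 at or after T8 ends Tuesday 15:00 → clear.
T7: starts Thursday 00:00 at or after T8 ends Tuesday 15:00 → clear.

No — it doesn't clash with anything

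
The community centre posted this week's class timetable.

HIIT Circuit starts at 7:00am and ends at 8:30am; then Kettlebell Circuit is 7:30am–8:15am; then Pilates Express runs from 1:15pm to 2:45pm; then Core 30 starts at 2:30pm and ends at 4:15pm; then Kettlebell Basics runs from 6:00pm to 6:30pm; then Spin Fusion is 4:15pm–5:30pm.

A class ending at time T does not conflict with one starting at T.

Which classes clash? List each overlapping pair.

Core 30 & Pilates Express, HIIT Circuit & Kettlebell Circuit

Check each pair: they overlap iff neither finishes before the other starts.
Sorted by start: HIIT Circuit, Kettlebell Circuit, Pilates Express, Core 30, Spin Fusion, Kettlebell Basics.
Kettlebell Circuit starts before HIIT Circuit ends → HIIT Circuit and Kettlebell Circuit overlap.
Pilates Express starts after HIIT Circuit ends, so nothing later overlaps HIIT Circuit either.
Pilates Express starts after Kettlebell Circuit ends, so nothing later overlaps Kettlebell Circuit either.
Core 30 starts before Pilates Express ends → Pilates Express and Core 30 overlap.
Spin Fusion starts after Pilates Express ends, so nothing later overlaps Pilates Express either.
Spin Fusion starts exactly when Core 30 ends (back-to-back, no overlap), so nothing later overlaps Core 30 either.
Kettlebell Basics starts after Spin Fusion ends.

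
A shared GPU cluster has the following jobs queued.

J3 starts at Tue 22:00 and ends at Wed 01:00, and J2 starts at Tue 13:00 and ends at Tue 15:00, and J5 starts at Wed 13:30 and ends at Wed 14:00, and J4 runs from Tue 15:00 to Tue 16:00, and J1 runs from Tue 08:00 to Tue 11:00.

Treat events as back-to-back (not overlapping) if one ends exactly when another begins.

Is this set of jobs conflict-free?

Yes

Two intervals overlap when each starts before the other ends.
Sorted by start: J1, J2, J4, J3, J5.
J2 starts after J1 ends — done with J1.
J4 starts exactly when J2 ends (back-to-back, no overlap) — done with J2.
J3 starts after J4 ends — done with J4.
J5 starts after J3 ends.
Every pair is clear; the schedule has no overlaps.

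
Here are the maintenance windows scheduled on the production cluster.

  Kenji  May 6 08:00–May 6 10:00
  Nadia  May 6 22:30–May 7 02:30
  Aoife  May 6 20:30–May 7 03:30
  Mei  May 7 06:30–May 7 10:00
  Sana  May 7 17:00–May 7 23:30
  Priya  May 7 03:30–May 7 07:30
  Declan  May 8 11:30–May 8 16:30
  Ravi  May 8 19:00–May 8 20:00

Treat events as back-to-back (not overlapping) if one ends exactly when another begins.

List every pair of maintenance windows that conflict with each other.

Two intervals overlap when each starts before the other ends.
Sorted by start: Kenji, Aoife, Nadia, Priya, Mei, Sana, Declan, Ravi.
Aoife starts after Kenji ends — done with Kenji.
Nadia starts before Aoife ends → Aoife and Nadia overlap.
Priya starts exactly when Aoife ends (back-to-back, no overlap) — done with Aoife.
Priya starts after Nadia ends — done with Nadia.
Mei starts before Priya ends → Priya and Mei overlap.
Sana starts after Priya ends — done with Priya.
Sana starts after Mei ends — done with Mei.
Declan starts after Sana ends — done with Sana.
Ravi starts after Declan ends.

Aoife & Nadia, Mei & Priya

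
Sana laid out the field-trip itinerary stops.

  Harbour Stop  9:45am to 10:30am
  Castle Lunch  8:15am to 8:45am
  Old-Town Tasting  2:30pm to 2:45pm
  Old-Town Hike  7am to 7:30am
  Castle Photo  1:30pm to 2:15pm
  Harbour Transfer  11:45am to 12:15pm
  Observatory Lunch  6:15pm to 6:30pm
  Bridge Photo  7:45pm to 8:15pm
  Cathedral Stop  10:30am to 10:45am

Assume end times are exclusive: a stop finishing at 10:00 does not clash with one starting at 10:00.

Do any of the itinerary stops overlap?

Two intervals overlap when each starts before the other ends.
Sorted by start: Old-Town Hike, Castle Lunch, Harbour Stop, Cathedral Stop, Harbour Transfer, Castle Photo, Old-Town Tasting, Observatory Lunch, Bridge Photo.
Castle Lunch starts after Old-Town Hike ends; Old-Town Hike is clear from here.
Harbour Stop starts after Castle Lunch ends; Castle Lunch is clear from here.
Cathedral Stop starts exactly when Harbour Stop ends (back-to-back, no overlap); Harbour Stop is clear from here.
Harbour Transfer starts after Cathedral Stop ends; Cathedral Stop is clear from here.
Castle Photo starts after Harbour Transfer ends; Harbour Transfer is clear from here.
Old-Town Tasting starts after Castle Photo ends; Castle Photo is clear from here.
Observatory Lunch starts after Old-Town Tasting ends; Old-Town Tasting is clear from here.
Bridge Photo starts after Observatory Lunch ends.
Every pair is clear; the schedule has no overlaps.

No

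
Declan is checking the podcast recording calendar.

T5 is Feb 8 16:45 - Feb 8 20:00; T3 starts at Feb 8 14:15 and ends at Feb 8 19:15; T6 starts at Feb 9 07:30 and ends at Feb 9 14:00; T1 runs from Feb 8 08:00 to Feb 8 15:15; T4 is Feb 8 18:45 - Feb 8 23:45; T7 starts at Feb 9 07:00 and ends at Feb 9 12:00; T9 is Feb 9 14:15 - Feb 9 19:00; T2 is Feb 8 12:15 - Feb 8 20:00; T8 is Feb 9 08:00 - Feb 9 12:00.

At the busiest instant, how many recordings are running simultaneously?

Walk through starts and ends in time order (an end at T is processed before a start at T):
Feb 8 08:00 start T1 → 1
Feb 8 12:15 start T2 → 2
Feb 8 14:15 start T3 → 3
Feb 8 15:15 end T1 → 2
Feb 8 16:45 start T5 → 3
Feb 8 18:45 start T4 → 4
Feb 8 19:15 end T3 → 3
Feb 8 20:00 end T2 → 2
Feb 8 20:00 end T5 → 1
Feb 8 23:45 end T4 → 0
Feb 9 07:00 start T7 → 1
Feb 9 07:30 start T6 → 2
Feb 9 08:00 start T8 → 3
Feb 9 12:00 end T7 → 2
Feb 9 12:00 end T8 → 1
Feb 9 14:00 end T6 → 0
Feb 9 14:15 start T9 → 1
Feb 9 19:00 end T9 → 0
Peak is 4, at Feb 8 18:45 (T2, T3, T4, T5).

4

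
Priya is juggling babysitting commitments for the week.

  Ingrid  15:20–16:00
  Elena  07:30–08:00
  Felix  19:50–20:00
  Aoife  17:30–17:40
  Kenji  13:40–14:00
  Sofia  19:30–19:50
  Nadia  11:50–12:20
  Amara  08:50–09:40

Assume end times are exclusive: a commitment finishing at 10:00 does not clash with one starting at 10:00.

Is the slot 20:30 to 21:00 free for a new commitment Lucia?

Yes — the slot is free

Elena: ends 08:00 at or before Lucia starts 20:30 → clear.
Amara: ends 09:40 at or before Lucia starts 20:30 → clear.
Nadia: ends 12:20 at or before Lucia starts 20:30 → clear.
Kenji: ends 14:00 at or before Lucia starts 20:30 → clear.
Ingrid: ends 16:00 at or before Lucia starts 20:30 → clear.
Aoife: ends 17:40 at or before Lucia starts 20:30 → clear.
Sofia: ends 19:50 at or before Lucia starts 20:30 → clear.
Felix: ends 20:00 at or before Lucia starts 20:30 → clear.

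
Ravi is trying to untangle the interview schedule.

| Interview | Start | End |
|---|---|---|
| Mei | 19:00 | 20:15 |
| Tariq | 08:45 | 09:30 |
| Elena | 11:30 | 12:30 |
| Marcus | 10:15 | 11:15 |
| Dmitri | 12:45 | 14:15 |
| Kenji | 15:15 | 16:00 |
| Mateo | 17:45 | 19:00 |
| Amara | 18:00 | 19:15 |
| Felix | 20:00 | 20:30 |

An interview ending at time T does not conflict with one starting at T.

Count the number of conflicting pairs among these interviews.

3

Check each pair: they overlap iff neither finishes before the other starts.
Sorted by start: Tariq, Marcus, Elena, Dmitri, Kenji, Mateo, Amara, Mei, Felix.
Marcus starts after Tariq ends, so Tariq has no further overlaps.
Elena starts after Marcus ends, so Marcus has no further overlaps.
Dmitri starts after Elena ends, so Elena has no further overlaps.
Kenji starts after Dmitri ends, so Dmitri has no further overlaps.
Mateo starts after Kenji ends, so Kenji has no further overlaps.
Amara starts before Mateo ends → Mateo and Amara overlap.
Mei starts exactly when Mateo ends (back-to-back, no overlap), so Mateo has no further overlaps.
Mei starts before Amara ends → Amara and Mei overlap.
Felix starts after Amara ends.
Felix starts before Mei ends → Mei and Felix overlap.
Overlapping pairs: Amara & Mateo, Amara & Mei, Felix & Mei — 3 in total.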